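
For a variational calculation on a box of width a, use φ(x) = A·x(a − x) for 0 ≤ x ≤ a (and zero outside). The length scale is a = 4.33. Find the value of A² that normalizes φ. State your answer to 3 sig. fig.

A^2 ≈ 0.0197

Normalization requires ∫|φ|² dx = 1, integrated from 0 to a.
The integral (without the A² prefactor) comes out to a^5/30.
So A² = (a^5/30)^(−1).
Substituting a = 4.33 gives A² = 0.01971, so A = 0.1404.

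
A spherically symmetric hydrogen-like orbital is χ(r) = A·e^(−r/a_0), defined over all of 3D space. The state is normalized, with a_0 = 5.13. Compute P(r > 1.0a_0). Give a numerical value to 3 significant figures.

P ≈ 0.677

P = ∫ |χ|² 4πr² dr over r > 1.0a_0.
The full normalization integral is A²·[π·a_0^3] = 1, fixing A².
Substituting u = r/a_0, A², 4π and the length scale all cancel in the ratio: P = ∫_{1.0}^{∞} u^2·e^(-2·u) du / ∫_{0}^{∞} u^2·e^(-2·u) du.
Using ∫ u^2·e^(-2·u) du = -(2·u^2 + 2·u + 1)·e^(-2·u)/4, the numerator is 5·e^(-2)/4 and the denominator is 1/4.
Taking the ratio yields P = 0.6767.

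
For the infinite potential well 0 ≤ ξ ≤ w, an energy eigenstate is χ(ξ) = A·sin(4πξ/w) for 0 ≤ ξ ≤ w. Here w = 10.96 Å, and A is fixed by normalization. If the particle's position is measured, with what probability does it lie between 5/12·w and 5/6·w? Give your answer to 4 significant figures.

The probability is P = ∫ |χ|² dξ over [5/12·w, 5/6·w].
Since A² = 1/(w/2), this is the region integral divided by the full normalization integral.
In terms of u = ξ/w (A² and the length scale cancel between numerator and denominator), P = [∫_{5/12}^{5/6} sin(4·π·u)^2 du] / [∫_{0}^{1} sin(4·π·u)^2 du].
With ∫ sin(4·π·u)^2 du = u/2 - sin(4·π·u)·cos(4·π·u)/(8·π) + C, the region integral is -√(3)/(16·π) + 5/24 and the full one is 1/2.
Taking the ratio, P = -√(3)/(8·π) + 5/12.

P ≈ 0.3478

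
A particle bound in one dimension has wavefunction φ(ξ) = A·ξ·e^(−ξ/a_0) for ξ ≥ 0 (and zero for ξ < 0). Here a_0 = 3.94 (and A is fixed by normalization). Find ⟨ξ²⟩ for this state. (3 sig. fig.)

⟨ξ^2⟩ ≈ 46.6

⟨ξ²⟩ = ∫ ξ^2 |φ|² dξ over the full domain.
Using ∫₀^∞ ξⁿ e^(−αξ) dξ = n!/αⁿ⁺¹, the ratio of the moment integral to the normalization integral gives ⟨ξ²⟩ = 3·a_0^2.
Putting a_0 = 3.94 gives 46.57.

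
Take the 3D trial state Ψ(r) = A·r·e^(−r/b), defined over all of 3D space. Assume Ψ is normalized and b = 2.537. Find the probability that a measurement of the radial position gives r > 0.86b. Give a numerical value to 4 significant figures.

With dV = 4πr²dr, the probability is ∫|Ψ|² dV over r > 0.86b.
A² is fixed by ∫₀^∞ 4πr²|Ψ|² dr = 1, i.e. A² = (3·π·b^5)^(−1).
In terms of u = r/b (A², 4π and the length scale all cancel between numerator and denominator), P = [∫_{0.86}^{∞} u^4·e^(-2·u) du] / [∫_{0}^{∞} u^4·e^(-2·u) du].
Using ∫ u^4·e^(-2·u) du = -(u^4/2 + u^3 + 3·u^2/2 + 3·u/2 + 3/4)·e^(-2·u), the numerator is ≈ 0.726822 and the denominator is 3/4.
Taking the ratio yields P = 0.96910.

P ≈ 0.9691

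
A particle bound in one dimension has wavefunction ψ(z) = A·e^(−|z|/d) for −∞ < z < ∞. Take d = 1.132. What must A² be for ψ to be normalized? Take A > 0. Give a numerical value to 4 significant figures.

A^2 ≈ 0.8834

We need A² ∫|f|² dz = 1, taking the integral from −∞ to ∞.
Carrying out the integral gives A² · d.
So A² = (d)^(−1).
Plugging in d = 1.132 yields A = 0.93989.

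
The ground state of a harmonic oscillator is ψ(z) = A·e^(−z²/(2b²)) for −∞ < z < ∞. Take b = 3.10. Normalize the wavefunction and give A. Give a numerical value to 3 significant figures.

A ≈ 0.427

The normalization condition is ∫|ψ|² dz = 1 from −∞ to ∞.
Using the Gaussian integral ∫_{−∞}^{∞} e^(−αz²) dz = √(π/α), the integral (without the A² prefactor) comes out to √(π)·b.
Setting this equal to 1 gives A² = 1/(√(π)·b).
Plugging in b = 3.10 yields A = 0.4266.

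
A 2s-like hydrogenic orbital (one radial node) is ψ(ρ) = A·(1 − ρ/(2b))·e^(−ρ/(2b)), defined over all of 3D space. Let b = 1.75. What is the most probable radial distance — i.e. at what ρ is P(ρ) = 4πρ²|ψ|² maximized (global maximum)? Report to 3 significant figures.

Set d/dρ [P(ρ) = 4πρ²|ψ|²] = 0 and solve for ρ > 0.
This gives ρ = b·(√(5) + 3).
With b = 1.75, the most probable radial distance is 9.163.

ρ ≈ 9.16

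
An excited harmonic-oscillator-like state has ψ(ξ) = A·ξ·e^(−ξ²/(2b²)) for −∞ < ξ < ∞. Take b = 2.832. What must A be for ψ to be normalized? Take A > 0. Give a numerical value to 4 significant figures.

A ≈ 0.2229

Require ∫ |ψ|² dξ = 1 over the whole domain.
Differentiating ∫e^(−αξ²) dξ = √(π/α) under α to get the higher moments, carrying out the integral gives A² · √(π)·b^3/2.
So A² = (√(π)·b^3/2)^(−1).
Substituting b = 2.832 gives A² = 0.049679, so A = 0.22289.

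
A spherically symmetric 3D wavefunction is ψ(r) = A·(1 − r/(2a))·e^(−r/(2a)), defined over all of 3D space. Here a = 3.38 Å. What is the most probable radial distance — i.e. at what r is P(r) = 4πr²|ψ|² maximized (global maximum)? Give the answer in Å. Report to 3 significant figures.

r ≈ 17.7 Å

Differentiate P(r) = 4πr²|ψ|² with respect to r and set to zero.
Solving yields r = a·(√(5) + 3).
With a = 3.38, the most probable radial distance is 17.70 Å.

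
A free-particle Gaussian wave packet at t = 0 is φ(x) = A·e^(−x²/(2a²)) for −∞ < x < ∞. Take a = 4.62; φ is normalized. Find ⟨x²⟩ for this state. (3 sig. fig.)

⟨x^2⟩ ≈ 10.7

By definition ⟨x²⟩ = ∫ x^2 |φ(x)|² dx.
With ∫_{−∞}^{∞} x^(2m) e^(−αx²) dx = (2m−1)!!·√π / (2^m α^(m+1/2)), evaluating both integrals, ⟨x²⟩ = a^2/2.
Putting a = 4.62 gives 10.67.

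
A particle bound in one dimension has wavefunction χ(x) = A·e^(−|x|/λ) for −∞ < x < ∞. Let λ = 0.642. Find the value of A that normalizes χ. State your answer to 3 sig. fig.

The normalization condition is ∫|χ|² dx = 1 from −∞ to ∞.
∫|χ|² dx = A²·(λ).
Hence A² = 1/[λ].
With λ = 0.642: A² = 1.558 and A = 1.248.

A ≈ 1.25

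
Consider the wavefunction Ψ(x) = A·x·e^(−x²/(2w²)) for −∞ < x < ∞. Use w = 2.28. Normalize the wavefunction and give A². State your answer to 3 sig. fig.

A^2 ≈ 0.0952

We need A² ∫|f|² dx = 1, taking the integral from −∞ to ∞.
Differentiating ∫e^(−αx²) dx = √(π/α) under α to get the higher moments, with Ψ = A·x·e^(−x²/(2w²)), the integral evaluates to A²·[√(π)·w^3/2].
So A² = (√(π)·w^3/2)^(−1).
Plugging in w = 2.28 yields A = 0.3085.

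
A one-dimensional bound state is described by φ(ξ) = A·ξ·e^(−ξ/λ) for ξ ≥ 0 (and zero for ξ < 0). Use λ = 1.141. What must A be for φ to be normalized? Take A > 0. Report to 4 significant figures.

A ≈ 1.641

Normalization requires ∫|φ|² dξ = 1, integrated from 0 to ∞.
The integral (without the A² prefactor) comes out to λ^3/4.
Hence A² = 1/[λ^3/4].
With λ = 1.141: A² = 2.6928 and A = 1.6410.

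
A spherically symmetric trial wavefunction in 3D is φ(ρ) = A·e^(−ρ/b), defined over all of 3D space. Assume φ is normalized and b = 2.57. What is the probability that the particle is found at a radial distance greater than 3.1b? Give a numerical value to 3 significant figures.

P ≈ 0.0536

Integrate the radial probability density 4πρ²|φ|² over ρ > 3.1b.
A² is fixed by ∫₀^∞ 4πρ²|φ|² dρ = 1, i.e. A² = (π·b^3)^(−1).
Substituting u = ρ/b, A², 4π and the length scale all cancel in the ratio: P = ∫_{3.1}^{∞} u^2·e^(-2·u) du / ∫_{0}^{∞} u^2·e^(-2·u) du.
An antiderivative of u^2·e^(-2·u) is -(2·u^2 + 2·u + 1)·e^(-2·u)/4; evaluating from 3.1 to ∞ gives 1321·e^(-31/5)/200, while the full integral is 1/4.
Taking the ratio yields P = 0.05362.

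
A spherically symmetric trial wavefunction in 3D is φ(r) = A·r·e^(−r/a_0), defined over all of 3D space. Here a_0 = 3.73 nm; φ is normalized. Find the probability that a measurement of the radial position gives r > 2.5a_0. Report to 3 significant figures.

Integrate the radial probability density 4πr²|φ|² over r > 2.5a_0.
The full normalization integral is A²·[3·π·a_0^5] = 1, fixing A².
In terms of u = r/a_0 (A², 4π and the length scale all cancel between numerator and denominator), P = [∫_{2.5}^{∞} u^4·e^(-2·u) du] / [∫_{0}^{∞} u^4·e^(-2·u) du].
An antiderivative of u^4·e^(-2·u) is -(u^4/2 + u^3 + 3·u^2/2 + 3·u/2 + 3/4)·e^(-2·u); evaluating from 2.5 to ∞ gives 1569·e^(-5)/32, while the full integral is 3/4.
Taking the ratio yields P = 0.4405.

P ≈ 0.440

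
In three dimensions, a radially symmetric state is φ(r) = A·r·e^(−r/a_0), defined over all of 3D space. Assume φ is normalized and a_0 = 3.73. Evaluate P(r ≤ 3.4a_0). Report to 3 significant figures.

Integrate the radial probability density 4πr²|φ|² over r ≤ 3.4a_0.
A² is fixed by ∫₀^∞ 4πr²|φ|² dr = 1, i.e. A² = (3·π·a_0^5)^(−1).
In terms of u = r/a_0 (A², 4π and the length scale all cancel between numerator and denominator), P = [∫_{0}^{3.4} u^4·e^(-2·u) du] / [∫_{0}^{∞} u^4·e^(-2·u) du].
Using ∫ u^4·e^(-2·u) du = -(u^4/2 + u^3 + 3·u^2/2 + 3·u/2 + 3/4)·e^(-2·u), the numerator is ≈ 0.60598 and the denominator is 3/4.
This evaluates to P = 0.8080.

P ≈ 0.808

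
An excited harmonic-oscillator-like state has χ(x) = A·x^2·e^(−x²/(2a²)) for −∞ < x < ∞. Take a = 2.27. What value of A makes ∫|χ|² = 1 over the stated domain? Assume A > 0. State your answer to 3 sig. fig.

A ≈ 0.112

The normalization condition is ∫|χ|² dx = 1 from −∞ to ∞.
Differentiating ∫e^(−αx²) dx = √(π/α) under α to get the higher moments, carrying out the integral gives A² · 3·√(π)·a^5/4.
Setting this equal to 1 gives A² = 1/(3·√(π)·a^5/4).
Plugging in a = 2.27 yields A = 0.1117.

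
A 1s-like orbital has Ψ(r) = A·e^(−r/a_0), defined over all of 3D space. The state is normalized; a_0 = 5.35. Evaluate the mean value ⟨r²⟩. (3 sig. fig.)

⟨r²⟩ = ∫ r^2 |Ψ|² 4πr² dr over the full domain.
Using ∫₀^∞ rⁿ e^(−αr) dr = n!/αⁿ⁺¹, evaluating both integrals, ⟨r²⟩ = 3·a_0^2.
Putting a_0 = 5.35 gives 85.87.

⟨r^2⟩ ≈ 85.9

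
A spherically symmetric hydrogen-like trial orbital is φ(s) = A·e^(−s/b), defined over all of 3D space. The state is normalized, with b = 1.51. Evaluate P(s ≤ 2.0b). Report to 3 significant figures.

P = ∫ |φ|² 4πs² ds over s ≤ 2.0b.
A² is fixed by ∫₀^∞ 4πs²|φ|² ds = 1, i.e. A² = (π·b^3)^(−1).
Substituting u = s/b, A², 4π and the length scale all cancel in the ratio: P = ∫_{0}^{2.0} u^2·e^(-2·u) du / ∫_{0}^{∞} u^2·e^(-2·u) du.
Using ∫ u^2·e^(-2·u) du = -(2·u^2 + 2·u + 1)·e^(-2·u)/4, the numerator is 1/4 - 13·e^(-4)/4 and the denominator is 1/4.
This evaluates to P = 0.7619.

P ≈ 0.762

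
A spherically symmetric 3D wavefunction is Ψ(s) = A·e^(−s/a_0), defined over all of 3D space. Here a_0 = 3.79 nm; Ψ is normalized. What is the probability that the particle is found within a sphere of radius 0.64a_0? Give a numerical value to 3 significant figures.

P ≈ 0.138

P = ∫ |Ψ|² 4πs² ds over s ≤ 0.64a_0.
Normalization gives A² = 1/(π·a_0^3).
Let u = s/a_0; then A², 4π and the length scale all cancel, so P = ∫_{0}^{0.64} u^2·e^(-2·u) du ÷ ∫_{0}^{∞} u^2·e^(-2·u) du.
Using ∫ u^2·e^(-2·u) du = -(2·u^2 + 2·u + 1)·e^(-2·u)/4, the numerator is 1/4 - 1937·e^(-32/25)/2500 and the denominator is 1/4.
The region integral divided by the full integral gives P = 0.1383.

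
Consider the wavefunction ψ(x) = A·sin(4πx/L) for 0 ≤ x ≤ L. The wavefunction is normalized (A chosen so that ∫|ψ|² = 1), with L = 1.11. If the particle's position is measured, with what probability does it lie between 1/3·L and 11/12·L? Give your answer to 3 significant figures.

P = ∫_{1/3·L}^{11/12·L} |ψ(x)|² dx.
With A² fixed by ∫|ψ|² = 1, i.e. A² = (L/2)^(−1), substitute and integrate.
Let u = x/L; then A² and the length scale cancel, so P = ∫_{1/3}^{11/12} sin(4·π·u)^2 du ÷ ∫_{0}^{1} sin(4·π·u)^2 du.
An antiderivative of sin(4·π·u)^2 is u/2 - sin(4·π·u)·cos(4·π·u)/(8·π); evaluating from 1/3 to 11/12 gives √(3)/(16·π) + 7/24, while the full integral is 1/2.
The result is P = √(3)/(8·π) + 7/12.

P ≈ 0.652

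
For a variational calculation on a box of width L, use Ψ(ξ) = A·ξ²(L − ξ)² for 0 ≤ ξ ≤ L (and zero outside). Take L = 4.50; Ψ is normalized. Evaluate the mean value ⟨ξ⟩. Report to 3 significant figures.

⟨ξ⟩ ≈ 2.25

By definition ⟨ξ⟩ = ∫ ξ |Ψ(ξ)|² dξ.
Expanding the polynomial and integrating term by term, since the A² factors cancel between numerator and denominator, ⟨ξ⟩ = L/2.
Putting L = 4.50 gives 2.250.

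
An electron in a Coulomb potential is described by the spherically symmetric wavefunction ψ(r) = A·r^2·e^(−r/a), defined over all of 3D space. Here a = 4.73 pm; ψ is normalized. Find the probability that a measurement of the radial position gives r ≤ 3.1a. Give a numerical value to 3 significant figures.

P = ∫ |ψ|² 4πr² dr over r ≤ 3.1a.
The full normalization integral is A²·[45·π·a^7/2] = 1, fixing A².
In terms of u = r/a (A², 4π and the length scale all cancel between numerator and denominator), P = [∫_{0}^{3.1} u^6·e^(-2·u) du] / [∫_{0}^{∞} u^6·e^(-2·u) du].
An antiderivative of u^6·e^(-2·u) is -(4·u^6 + 12·u^5 + 30·u^4 + 60·u^3 + 90·u^2 + 90·u + 45)·e^(-2·u)/8; evaluating from 0 to 3.1 gives ≈ 2.3951, while the full integral is 45/8.
The region integral divided by the full integral gives P = 0.4258.

P ≈ 0.426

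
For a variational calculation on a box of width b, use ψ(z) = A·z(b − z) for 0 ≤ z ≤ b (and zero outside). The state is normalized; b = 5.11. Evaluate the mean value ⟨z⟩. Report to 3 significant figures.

The expectation value is the |ψ|²-weighted average of z: ∫ z|ψ|² dz.
The ratio of the moment integral to the normalization integral gives ⟨z⟩ = b/2.
Putting b = 5.11 gives 2.555.

⟨z⟩ ≈ 2.56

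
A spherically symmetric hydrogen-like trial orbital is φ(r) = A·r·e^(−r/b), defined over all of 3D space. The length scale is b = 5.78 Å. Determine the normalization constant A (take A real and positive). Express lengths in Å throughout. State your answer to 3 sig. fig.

We need A² ∫|f|² 4πr² dr = 1, taking the integral from 0 to ∞.
With φ = A·r·e^(−r/b), the integral evaluates to A²·[3·π·b^5].
Setting this equal to 1 gives A² = 1/(3·π·b^5).
Substituting b = 5.78 gives A² = 0.00001645, so A = 0.004056.

A ≈ 0.00406 Å^(-5/2)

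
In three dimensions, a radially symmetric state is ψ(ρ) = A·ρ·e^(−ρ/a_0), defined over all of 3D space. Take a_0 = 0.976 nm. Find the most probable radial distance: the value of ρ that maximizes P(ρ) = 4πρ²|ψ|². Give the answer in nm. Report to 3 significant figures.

ρ ≈ 1.95 nm

The maximum of P(ρ) = 4πρ²|ψ|² occurs where its derivative vanishes.
This gives ρ = 2·a_0.
With a_0 = 0.976, the most probable radial distance is 1.952 nm.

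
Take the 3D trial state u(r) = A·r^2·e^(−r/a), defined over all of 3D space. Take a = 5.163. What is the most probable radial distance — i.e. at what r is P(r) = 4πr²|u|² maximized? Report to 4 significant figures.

r ≈ 15.49

The maximum of P(r) = 4πr²|u|² occurs where its derivative vanishes.
Solving yields r = 3·a.
With a = 5.163, the most probable radial distance is 15.489.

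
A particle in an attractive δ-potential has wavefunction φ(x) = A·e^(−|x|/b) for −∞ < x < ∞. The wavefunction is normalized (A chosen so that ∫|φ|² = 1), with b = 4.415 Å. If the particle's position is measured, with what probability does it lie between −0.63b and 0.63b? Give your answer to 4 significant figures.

P = ∫_{−0.63b}^{0.63b} |φ(x)|² dx.
Since A² = 1/(b), this is the region integral divided by the full normalization integral.
By symmetry take twice the x ≥ 0 contribution in numerator and denominator; the 2's cancel. Let u = x/b; then A² and the length scale cancel, so P = ∫_{0}^{0.63} e^(-2·u) du ÷ ∫_{0}^{∞} e^(-2·u) du.
An antiderivative of e^(-2·u) is -e^(-2·u)/2; evaluating from 0 to 0.63 gives 1/2 - e^(-63/50)/2, while the full integral is 1/2.
The result is P = 0.71635.

P ≈ 0.7163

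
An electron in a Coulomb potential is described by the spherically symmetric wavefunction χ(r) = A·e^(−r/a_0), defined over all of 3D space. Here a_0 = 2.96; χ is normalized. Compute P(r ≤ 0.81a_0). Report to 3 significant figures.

Integrate the radial probability density 4πr²|χ|² over r ≤ 0.81a_0.
A² is fixed by ∫₀^∞ 4πr²|χ|² dr = 1, i.e. A² = (π·a_0^3)^(−1).
Let u = r/a_0; then A², 4π and the length scale all cancel, so P = ∫_{0}^{0.81} u^2·e^(-2·u) du ÷ ∫_{0}^{∞} u^2·e^(-2·u) du.
An antiderivative of u^2·e^(-2·u) is -(2·u^2 + 2·u + 1)·e^(-2·u)/4; evaluating from 0 to 0.81 gives ≈ 0.055456, while the full integral is 1/4.
Taking the ratio yields P = 0.2218.

P ≈ 0.222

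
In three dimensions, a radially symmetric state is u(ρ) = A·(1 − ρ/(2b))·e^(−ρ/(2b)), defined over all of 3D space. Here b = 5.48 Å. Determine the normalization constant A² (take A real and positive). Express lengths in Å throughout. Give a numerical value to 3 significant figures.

Normalization requires ∫|u|² 4πρ² dρ = 1, integrated from 0 to ∞.
In 3D with spherical symmetry the volume element is 4πρ² dρ.
Recall ∫₀^∞ ρ^m e^(−ρ/β) dρ = m!·β^(m+1), ∫|u|² 4πρ² dρ = A²·(8·π·b^3).
Hence A² = 1/[8·π·b^3].
Plugging in b = 5.48 yields A = 0.01555.

A^2 ≈ 0.000242 Å^(-3)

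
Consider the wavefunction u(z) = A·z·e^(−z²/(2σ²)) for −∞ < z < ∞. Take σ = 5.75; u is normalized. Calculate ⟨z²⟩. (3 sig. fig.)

⟨z^2⟩ ≈ 49.6

By definition ⟨z²⟩ = ∫ z^2 |u(z)|² dz.
Differentiating ∫e^(−αz²) dz = √(π/α) under α to get the higher moments, since the A² factors cancel between numerator and denominator, ⟨z²⟩ = 3·σ^2/2.
With σ = 5.75, ⟨z^2⟩ = 49.59.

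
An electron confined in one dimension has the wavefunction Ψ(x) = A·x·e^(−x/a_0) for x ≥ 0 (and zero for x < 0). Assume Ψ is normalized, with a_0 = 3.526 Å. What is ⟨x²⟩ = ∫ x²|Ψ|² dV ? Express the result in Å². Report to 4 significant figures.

⟨x²⟩ = ∫ x^2 |Ψ|² dx over the full domain.
Evaluating both integrals, ⟨x²⟩ = 3·a_0^2.
Putting a_0 = 3.526 gives 37.298.

⟨x^2⟩ ≈ 37.30 Å^2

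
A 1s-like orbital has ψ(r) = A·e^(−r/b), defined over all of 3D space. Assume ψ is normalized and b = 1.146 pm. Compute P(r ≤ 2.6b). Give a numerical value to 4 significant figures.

P = ∫ |ψ|² 4πr² dr over r ≤ 2.6b.
Normalization gives A² = 1/(π·b^3).
In terms of u = r/b (A², 4π and the length scale all cancel between numerator and denominator), P = [∫_{0}^{2.6} u^2·e^(-2·u) du] / [∫_{0}^{∞} u^2·e^(-2·u) du].
An antiderivative of u^2·e^(-2·u) is -(2·u^2 + 2·u + 1)·e^(-2·u)/4; evaluating from 0 to 2.6 gives 1/4 - 493·e^(-26/5)/100, while the full integral is 1/4.
The region integral divided by the full integral gives P = 0.89121.

P ≈ 0.8912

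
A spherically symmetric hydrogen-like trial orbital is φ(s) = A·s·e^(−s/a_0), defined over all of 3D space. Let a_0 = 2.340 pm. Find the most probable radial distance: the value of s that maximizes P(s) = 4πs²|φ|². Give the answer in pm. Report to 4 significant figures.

Differentiate P(s) = 4πs²|φ|² with respect to s and set to zero.
Solving yields s = 2·a_0.
With a_0 = 2.340, the most probable radial distance is 4.6800 pm.

s ≈ 4.680 pm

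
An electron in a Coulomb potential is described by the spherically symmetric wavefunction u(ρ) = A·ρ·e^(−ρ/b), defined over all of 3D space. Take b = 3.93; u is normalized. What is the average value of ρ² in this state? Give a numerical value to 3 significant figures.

⟨ρ²⟩ = ∫ ρ^2 |u|² 4πρ² dρ over the full domain.
With ∫₀^∞ ρ^6 e^(−αρ) dρ = 6!/α^7, since the A² factors cancel between numerator and denominator, ⟨ρ²⟩ = 15·b^2/2.
Putting b = 3.93 gives 115.8.

⟨ρ^2⟩ ≈ 116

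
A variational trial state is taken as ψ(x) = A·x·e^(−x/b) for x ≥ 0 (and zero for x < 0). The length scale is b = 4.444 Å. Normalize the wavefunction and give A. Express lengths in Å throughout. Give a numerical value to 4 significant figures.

Normalization requires ∫|ψ|² dx = 1, integrated from 0 to ∞.
Recall ∫₀^∞ x^m e^(−x/β) dx = m!·β^(m+1), carrying out the integral gives A² · b^3/4.
Substituting b = 4.444 gives A² = 0.045576, so A = 0.21349.

A ≈ 0.2135 Å^(-3/2)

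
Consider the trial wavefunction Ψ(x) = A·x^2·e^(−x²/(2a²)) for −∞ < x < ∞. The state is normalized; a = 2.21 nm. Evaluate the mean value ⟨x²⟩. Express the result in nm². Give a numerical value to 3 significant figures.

By definition ⟨x²⟩ = ∫ x^2 |Ψ(x)|² dx.
Using the Gaussian integral ∫_{−∞}^{∞} e^(−αx²) dx = √(π/α), since the A² factors cancel between numerator and denominator, ⟨x²⟩ = 5·a^2/2.
With a = 2.21, ⟨x^2⟩ = 12.21.

⟨x^2⟩ ≈ 12.2 nm^2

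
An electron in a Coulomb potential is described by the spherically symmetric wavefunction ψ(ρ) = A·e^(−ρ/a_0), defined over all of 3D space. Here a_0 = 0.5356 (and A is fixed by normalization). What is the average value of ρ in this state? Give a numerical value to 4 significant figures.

By definition ⟨ρ⟩ = ∫ ρ |ψ(ρ)|² 4πρ² dρ.
The ratio of the moment integral to the normalization integral gives ⟨ρ⟩ = 3·a_0/2.
With a_0 = 0.5356, ⟨ρ⟩ = 0.80340.

⟨ρ⟩ ≈ 0.8034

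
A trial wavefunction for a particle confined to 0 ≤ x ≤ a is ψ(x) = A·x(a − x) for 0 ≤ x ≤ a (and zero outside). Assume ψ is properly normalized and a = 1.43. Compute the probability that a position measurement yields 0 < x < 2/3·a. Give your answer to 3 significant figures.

P ≈ 0.790

P = ∫_{0}^{2/3·a} |ψ(x)|² dx.
Since A² = 1/(a^5/30), this is the region integral divided by the full normalization integral.
Let u = x/a; then A² and the length scale cancel, so P = ∫_{0}^{2/3} u^2·(1 - u)^2 du ÷ ∫_{0}^{1} u^2·(1 - u)^2 du.
With ∫ u^2·(1 - u)^2 du = u^3·(6·u^2 - 15·u + 10)/30 + C, the region integral is 32/1215 and the full one is 1/30.
The result is P = 64/81.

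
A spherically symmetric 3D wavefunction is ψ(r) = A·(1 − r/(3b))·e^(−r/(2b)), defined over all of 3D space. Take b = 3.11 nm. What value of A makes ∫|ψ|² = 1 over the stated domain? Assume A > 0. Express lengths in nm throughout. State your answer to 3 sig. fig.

A ≈ 0.0630 nm^(-3/2)

We need A² ∫|f|² 4πr² dr = 1, taking the integral from 0 to ∞.
The integral (without the A² prefactor) comes out to 8·π·b^3/3.
Substituting b = 3.11 gives A² = 0.003968, so A = 0.06299.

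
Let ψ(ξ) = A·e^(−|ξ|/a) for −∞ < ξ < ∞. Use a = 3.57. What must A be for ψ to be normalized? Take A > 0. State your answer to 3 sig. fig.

Normalization requires ∫|ψ|² dξ = 1, integrated from −∞ to ∞.
Recall ∫₀^∞ ξ^m e^(−ξ/β) dξ = m!·β^(m+1), with ψ = A·e^(−|ξ|/a), the integral evaluates to A²·[a].
Hence A² = 1/[a].
With a = 3.57: A² = 0.2801 and A = 0.5293.

A ≈ 0.529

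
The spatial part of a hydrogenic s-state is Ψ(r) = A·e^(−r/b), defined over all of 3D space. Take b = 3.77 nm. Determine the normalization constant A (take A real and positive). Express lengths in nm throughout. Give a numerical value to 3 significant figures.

We need A² ∫|f|² 4πr² dr = 1, taking the integral from 0 to ∞.
(Spherical symmetry: dV = 4πr² dr.)
Carrying out the integral gives A² · π·b^3.
Hence A² = 1/[π·b^3].
Plugging in b = 3.77 yields A = 0.07707.

A ≈ 0.0771 nm^(-3/2)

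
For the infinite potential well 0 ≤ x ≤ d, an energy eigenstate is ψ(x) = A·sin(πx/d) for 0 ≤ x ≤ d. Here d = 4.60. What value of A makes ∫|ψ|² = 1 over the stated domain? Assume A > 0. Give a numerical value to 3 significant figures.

A ≈ 0.659

Require ∫ |ψ|² dx = 1 over the whole domain.
The integral (without the A² prefactor) comes out to d/2.
Hence A² = 1/[d/2].
With d = 4.60: A² = 0.4348 and A = 0.6594.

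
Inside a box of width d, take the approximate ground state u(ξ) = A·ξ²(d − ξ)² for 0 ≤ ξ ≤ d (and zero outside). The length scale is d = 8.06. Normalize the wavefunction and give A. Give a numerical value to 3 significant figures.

Require ∫ |u|² dξ = 1 over the whole domain.
Expanding the polynomial and integrating term by term, with u = A·ξ²(d − ξ)², the integral evaluates to A²·[d^9/630].
Setting this equal to 1 gives A² = 1/(d^9/630).
Plugging in d = 8.06 yields A = 0.002095.

A ≈ 0.00209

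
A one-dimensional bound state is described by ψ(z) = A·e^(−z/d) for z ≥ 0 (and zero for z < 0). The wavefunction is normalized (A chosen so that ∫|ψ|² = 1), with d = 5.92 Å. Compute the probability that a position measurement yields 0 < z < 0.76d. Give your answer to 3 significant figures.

P ≈ 0.781

|ψ|² is the probability density, so P = ∫_{0}^{0.76d} |ψ|² dz.
Since A² = 1/(d/2), this is the region integral divided by the full normalization integral.
Substituting u = z/d, A² and the length scale cancel in the ratio: P = ∫_{0}^{0.76} e^(-2·u) du / ∫_{0}^{∞} e^(-2·u) du.
An antiderivative of e^(-2·u) is -e^(-2·u)/2; evaluating from 0 to 0.76 gives 1/2 - e^(-38/25)/2, while the full integral is 1/2.
This works out to P = 0.7813.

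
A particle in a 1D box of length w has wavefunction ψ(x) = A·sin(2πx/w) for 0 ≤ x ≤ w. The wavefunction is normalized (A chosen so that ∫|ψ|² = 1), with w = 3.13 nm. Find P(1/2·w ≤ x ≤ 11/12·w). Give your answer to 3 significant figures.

The probability is P = ∫ |ψ|² dx over [1/2·w, 11/12·w].
The normalization integral ∫|ψ|²dx over the whole domain equals w/2·A², and A² cancels in the ratio.
In terms of u = x/w (A² and the length scale cancel between numerator and denominator), P = [∫_{1/2}^{11/12} sin(2·π·u)^2 du] / [∫_{0}^{1} sin(2·π·u)^2 du].
An antiderivative of sin(2·π·u)^2 is u/2 - sin(4·π·u)/(8·π); evaluating from 1/2 to 11/12 gives √(3)/(16·π) + 5/24, while the full integral is 1/2.
Taking the ratio, P = √(3)/(8·π) + 5/12.

P ≈ 0.486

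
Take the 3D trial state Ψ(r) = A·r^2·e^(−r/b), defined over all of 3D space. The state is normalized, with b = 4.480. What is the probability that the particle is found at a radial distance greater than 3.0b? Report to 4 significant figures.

P ≈ 0.6063

With dV = 4πr²dr, the probability is ∫|Ψ|² dV over r > 3.0b.
Normalization gives A² = 1/(45·π·b^7/2).
In terms of u = r/b (A², 4π and the length scale all cancel between numerator and denominator), P = [∫_{3.0}^{∞} u^6·e^(-2·u) du] / [∫_{0}^{∞} u^6·e^(-2·u) du].
With ∫ u^6·e^(-2·u) du = -(4·u^6 + 12·u^5 + 30·u^4 + 60·u^3 + 90·u^2 + 90·u + 45)·e^(-2·u)/8 + C, the region integral is ≈ 3.41045 and the full one is 45/8.
This evaluates to P = 0.60630.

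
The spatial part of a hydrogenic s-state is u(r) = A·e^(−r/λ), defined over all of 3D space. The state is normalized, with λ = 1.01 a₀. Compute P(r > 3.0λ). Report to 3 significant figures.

Integrate the radial probability density 4πr²|u|² over r > 3.0λ.
Normalization gives A² = 1/(π·λ^3).
Substituting t = r/λ, A², 4π and the length scale all cancel in the ratio: P = ∫_{3.0}^{∞} t^2·e^(-2·t) dt / ∫_{0}^{∞} t^2·e^(-2·t) dt.
With ∫ t^2·e^(-2·t) dt = -(2·t^2 + 2·t + 1)·e^(-2·t)/4 + C, the region integral is 25·e^(-6)/4 and the full one is 1/4.
The region integral divided by the full integral gives P = 0.06197.

P ≈ 0.0620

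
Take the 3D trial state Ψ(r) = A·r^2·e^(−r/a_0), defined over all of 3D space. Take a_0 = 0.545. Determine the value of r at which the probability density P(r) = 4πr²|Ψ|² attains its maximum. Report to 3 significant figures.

r ≈ 1.64

Differentiate P(r) = 4πr²|Ψ|² with respect to r and set to zero.
Solving yields r = 3·a_0.
With a_0 = 0.545, the most probable radial distance is 1.635.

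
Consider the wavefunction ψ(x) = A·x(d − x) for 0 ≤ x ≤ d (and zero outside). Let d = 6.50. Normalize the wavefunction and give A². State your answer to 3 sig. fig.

A^2 ≈ 0.00259

Normalization requires ∫|ψ|² dx = 1, integrated from 0 to d.
The integral (without the A² prefactor) comes out to d^5/30.
So A² = (d^5/30)^(−1).
Substituting d = 6.50 gives A² = 0.002586, so A = 0.05085.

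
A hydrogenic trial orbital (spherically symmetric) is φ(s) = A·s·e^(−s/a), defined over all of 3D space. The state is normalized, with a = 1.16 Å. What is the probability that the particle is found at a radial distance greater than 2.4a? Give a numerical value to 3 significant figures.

P ≈ 0.476

With dV = 4πs²ds, the probability is ∫|φ|² dV over s > 2.4a.
A² is fixed by ∫₀^∞ 4πs²|φ|² ds = 1, i.e. A² = (3·π·a^5)^(−1).
In terms of u = s/a (A², 4π and the length scale all cancel between numerator and denominator), P = [∫_{2.4}^{∞} u^4·e^(-2·u) du] / [∫_{0}^{∞} u^4·e^(-2·u) du].
Using ∫ u^4·e^(-2·u) du = -(u^4/2 + u^3 + 3·u^2/2 + 3·u/2 + 3/4)·e^(-2·u), the numerator is ≈ 0.35719 and the denominator is 3/4.
The region integral divided by the full integral gives P = 0.4763.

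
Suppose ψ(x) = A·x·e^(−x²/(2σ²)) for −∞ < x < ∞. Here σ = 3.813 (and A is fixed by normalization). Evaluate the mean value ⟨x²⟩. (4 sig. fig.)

⟨x^2⟩ ≈ 21.81

By definition ⟨x²⟩ = ∫ x^2 |ψ(x)|² dx.
Since the A² factors cancel between numerator and denominator, ⟨x²⟩ = 3·σ^2/2.
With σ = 3.813, ⟨x^2⟩ = 21.808.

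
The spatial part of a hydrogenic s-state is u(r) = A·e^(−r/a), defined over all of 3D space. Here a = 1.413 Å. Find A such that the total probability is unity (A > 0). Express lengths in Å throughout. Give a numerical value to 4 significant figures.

A ≈ 0.3359 Å^(-3/2)

Require ∫ |u|² 4πr² dr = 1 over the whole domain.
(Spherical symmetry: dV = 4πr² dr.)
Using ∫₀^∞ rⁿ e^(−αr) dr = n!/αⁿ⁺¹, carrying out the integral gives A² · π·a^3.
Substituting a = 1.413 gives A² = 0.11283, so A = 0.33590.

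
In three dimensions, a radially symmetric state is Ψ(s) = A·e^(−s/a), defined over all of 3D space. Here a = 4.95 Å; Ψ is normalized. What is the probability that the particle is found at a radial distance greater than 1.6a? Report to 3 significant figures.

P ≈ 0.380

Integrate the radial probability density 4πs²|Ψ|² over s > 1.6a.
Normalization gives A² = 1/(π·a^3).
Substituting u = s/a, A², 4π and the length scale all cancel in the ratio: P = ∫_{1.6}^{∞} u^2·e^(-2·u) du / ∫_{0}^{∞} u^2·e^(-2·u) du.
An antiderivative of u^2·e^(-2·u) is -(2·u^2 + 2·u + 1)·e^(-2·u)/4; evaluating from 1.6 to ∞ gives 233·e^(-16/5)/100, while the full integral is 1/4.
Taking the ratio yields P = 0.3799.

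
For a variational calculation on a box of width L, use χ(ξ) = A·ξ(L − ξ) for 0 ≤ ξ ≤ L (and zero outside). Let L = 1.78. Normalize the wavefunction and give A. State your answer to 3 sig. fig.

Normalization requires ∫|χ|² dξ = 1, integrated from 0 to L.
Carrying out the integral gives A² · L^5/30.
Hence A² = 1/[L^5/30].
With L = 1.78: A² = 1.679 and A = 1.296.

A ≈ 1.30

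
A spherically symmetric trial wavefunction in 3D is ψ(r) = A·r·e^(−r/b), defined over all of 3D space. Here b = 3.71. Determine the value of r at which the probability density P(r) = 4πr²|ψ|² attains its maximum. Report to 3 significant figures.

r ≈ 7.42

Differentiate P(r) = 4πr²|ψ|² with respect to r and set to zero.
This gives r = 2·b.
With b = 3.71, the most probable radial distance is 7.420.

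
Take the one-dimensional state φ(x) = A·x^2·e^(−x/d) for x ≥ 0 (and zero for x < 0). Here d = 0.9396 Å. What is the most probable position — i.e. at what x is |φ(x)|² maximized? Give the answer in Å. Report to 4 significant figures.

x ≈ 1.879 Å

Set d/dx [|φ(x)|²] = 0 and solve for x > 0.
This gives x = 2·d.
With d = 0.9396, the most probable position is 1.8792 Å.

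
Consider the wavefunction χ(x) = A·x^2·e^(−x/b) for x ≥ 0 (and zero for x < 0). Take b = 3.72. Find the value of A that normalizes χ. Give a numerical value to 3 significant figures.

We need A² ∫|f|² dx = 1, taking the integral from 0 to ∞.
∫|χ|² dx = A²·(3·b^5/4).
Substituting b = 3.72 gives A² = 0.001872, so A = 0.04326.

A ≈ 0.0433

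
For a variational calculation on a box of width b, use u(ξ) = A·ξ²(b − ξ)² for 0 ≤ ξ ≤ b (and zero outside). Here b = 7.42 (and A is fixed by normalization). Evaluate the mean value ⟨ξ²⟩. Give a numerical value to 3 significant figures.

⟨ξ^2⟩ ≈ 15.0

The expectation value is the |u|²-weighted average of ξ^2: ∫ ξ^2|u|² dξ.
Evaluating both integrals, ⟨ξ²⟩ = 3·b^2/11.
With b = 7.42, ⟨ξ^2⟩ = 15.02.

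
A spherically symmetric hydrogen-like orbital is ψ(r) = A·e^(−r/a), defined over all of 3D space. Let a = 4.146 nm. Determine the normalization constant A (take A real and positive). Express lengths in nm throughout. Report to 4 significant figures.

The normalization condition is ∫|ψ|² 4πr² dr = 1 from 0 to ∞.
The integral (without the A² prefactor) comes out to π·a^3.
Substituting a = 4.146 gives A² = 0.0044664, so A = 0.066831.

A ≈ 0.06683 nm^(-3/2)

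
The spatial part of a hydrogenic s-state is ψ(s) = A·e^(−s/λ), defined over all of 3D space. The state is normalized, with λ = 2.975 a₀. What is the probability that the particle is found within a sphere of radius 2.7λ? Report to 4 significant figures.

P = ∫ |ψ|² 4πs² ds over s ≤ 2.7λ.
The full normalization integral is A²·[π·λ^3] = 1, fixing A².
Substituting u = s/λ, A², 4π and the length scale all cancel in the ratio: P = ∫_{0}^{2.7} u^2·e^(-2·u) du / ∫_{0}^{∞} u^2·e^(-2·u) du.
An antiderivative of u^2·e^(-2·u) is -(2·u^2 + 2·u + 1)·e^(-2·u)/4; evaluating from 0 to 2.7 gives 1/4 - 1049·e^(-27/5)/200, while the full integral is 1/4.
Taking the ratio yields P = 0.90524.

P ≈ 0.9052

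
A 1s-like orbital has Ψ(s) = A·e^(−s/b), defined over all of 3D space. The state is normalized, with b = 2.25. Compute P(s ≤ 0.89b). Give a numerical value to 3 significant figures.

P = ∫ |Ψ|² 4πs² ds over s ≤ 0.89b.
The full normalization integral is A²·[π·b^3] = 1, fixing A².
Substituting u = s/b, A², 4π and the length scale all cancel in the ratio: P = ∫_{0}^{0.89} u^2·e^(-2·u) du / ∫_{0}^{∞} u^2·e^(-2·u) du.
An antiderivative of u^2·e^(-2·u) is -(2·u^2 + 2·u + 1)·e^(-2·u)/4; evaluating from 0 to 0.89 gives ≈ 0.066007, while the full integral is 1/4.
The region integral divided by the full integral gives P = 0.2640.

P ≈ 0.264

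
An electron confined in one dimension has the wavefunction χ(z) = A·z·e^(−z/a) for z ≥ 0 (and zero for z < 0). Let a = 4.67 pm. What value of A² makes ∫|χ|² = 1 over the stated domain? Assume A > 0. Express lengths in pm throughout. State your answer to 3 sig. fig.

The normalization condition is ∫|χ|² dz = 1 from 0 to ∞.
Carrying out the integral gives A² · a^3/4.
Hence A² = 1/[a^3/4].
Substituting a = 4.67 gives A² = 0.03927, so A = 0.1982.

A^2 ≈ 0.0393 pm^(-3)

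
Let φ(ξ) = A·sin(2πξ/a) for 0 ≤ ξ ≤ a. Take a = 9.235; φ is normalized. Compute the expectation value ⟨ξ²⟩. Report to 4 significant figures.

⟨ξ^2⟩ ≈ 27.35

⟨ξ²⟩ = ∫ ξ^2 |φ|² dξ over the full domain.
Evaluating both integrals, ⟨ξ²⟩ = -a^2/(8·π^2) + a^2/3.
With a = 9.235, ⟨ξ^2⟩ = 27.348.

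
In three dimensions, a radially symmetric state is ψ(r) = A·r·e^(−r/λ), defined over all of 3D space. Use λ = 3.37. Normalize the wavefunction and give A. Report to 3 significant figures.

The normalization condition is ∫|ψ|² 4πr² dr = 1 from 0 to ∞.
With ∫₀^∞ r^4 e^(−αr) dr = 4!/α^5, ∫|ψ|² 4πr² dr = A²·(3·π·λ^5).
Setting this equal to 1 gives A² = 1/(3·π·λ^5).
Plugging in λ = 3.37 yields A = 0.01562.

A ≈ 0.0156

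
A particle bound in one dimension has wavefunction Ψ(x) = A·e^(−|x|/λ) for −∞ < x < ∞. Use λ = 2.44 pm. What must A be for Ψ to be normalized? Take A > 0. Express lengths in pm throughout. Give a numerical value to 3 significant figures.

Normalization requires ∫|Ψ|² dx = 1, integrated from −∞ to ∞.
The integral (without the A² prefactor) comes out to λ.
So A² = (λ)^(−1).
Substituting λ = 2.44 gives A² = 0.4098, so A = 0.6402.

A ≈ 0.640 pm^(-1/2)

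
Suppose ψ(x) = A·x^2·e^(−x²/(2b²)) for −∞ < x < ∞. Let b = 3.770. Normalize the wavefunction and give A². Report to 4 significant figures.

A^2 ≈ 0.0009878

Require ∫ |ψ|² dx = 1 over the whole domain.
Differentiating ∫e^(−αx²) dx = √(π/α) under α to get the higher moments, the integral (without the A² prefactor) comes out to 3·√(π)·b^5/4.
Plugging in b = 3.770 yields A = 0.031429.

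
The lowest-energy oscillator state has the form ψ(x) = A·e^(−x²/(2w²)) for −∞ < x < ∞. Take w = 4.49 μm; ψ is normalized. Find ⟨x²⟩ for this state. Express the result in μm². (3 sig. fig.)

⟨x²⟩ = ∫ x^2 |ψ|² dx over the full domain.
With ∫_{−∞}^{∞} x^(2m) e^(−αx²) dx = (2m−1)!!·√π / (2^m α^(m+1/2)), evaluating both integrals, ⟨x²⟩ = w^2/2.
Putting w = 4.49 gives 10.08.

⟨x^2⟩ ≈ 10.1 μm^2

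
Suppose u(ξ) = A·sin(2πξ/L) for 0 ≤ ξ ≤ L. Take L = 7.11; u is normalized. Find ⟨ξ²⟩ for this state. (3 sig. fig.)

⟨ξ^2⟩ ≈ 16.2

The expectation value is the |u|²-weighted average of ξ^2: ∫ ξ^2|u|² dξ.
Evaluating both integrals, ⟨ξ²⟩ = -L^2/(8·π^2) + L^2/3.
Putting L = 7.11 gives 16.21.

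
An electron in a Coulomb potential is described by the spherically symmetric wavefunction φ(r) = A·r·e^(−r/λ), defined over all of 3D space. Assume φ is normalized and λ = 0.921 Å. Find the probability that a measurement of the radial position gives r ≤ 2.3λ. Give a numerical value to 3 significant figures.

P ≈ 0.487

P = ∫ |φ|² 4πr² dr over r ≤ 2.3λ.
Normalization gives A² = 1/(3·π·λ^5).
In terms of u = r/λ (A², 4π and the length scale all cancel between numerator and denominator), P = [∫_{0}^{2.3} u^4·e^(-2·u) du] / [∫_{0}^{∞} u^4·e^(-2·u) du].
An antiderivative of u^4·e^(-2·u) is -(u^4/2 + u^3 + 3·u^2/2 + 3·u/2 + 3/4)·e^(-2·u); evaluating from 0 to 2.3 gives ≈ 0.36507, while the full integral is 3/4.
Taking the ratio yields P = 0.4868.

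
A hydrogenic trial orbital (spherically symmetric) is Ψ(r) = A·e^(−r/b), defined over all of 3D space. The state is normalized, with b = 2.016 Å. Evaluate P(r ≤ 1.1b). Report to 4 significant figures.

P ≈ 0.3773

With dV = 4πr²dr, the probability is ∫|Ψ|² dV over r ≤ 1.1b.
The full normalization integral is A²·[π·b^3] = 1, fixing A².
In terms of u = r/b (A², 4π and the length scale all cancel between numerator and denominator), P = [∫_{0}^{1.1} u^2·e^(-2·u) du] / [∫_{0}^{∞} u^2·e^(-2·u) du].
An antiderivative of u^2·e^(-2·u) is -(2·u^2 + 2·u + 1)·e^(-2·u)/4; evaluating from 0 to 1.1 gives 1/4 - 281·e^(-11/5)/200, while the full integral is 1/4.
Taking the ratio yields P = 0.37729.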